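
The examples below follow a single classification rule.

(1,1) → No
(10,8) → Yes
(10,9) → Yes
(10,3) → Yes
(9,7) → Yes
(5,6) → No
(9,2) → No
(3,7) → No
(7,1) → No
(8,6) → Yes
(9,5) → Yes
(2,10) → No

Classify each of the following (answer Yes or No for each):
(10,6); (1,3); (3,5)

Yes, No, No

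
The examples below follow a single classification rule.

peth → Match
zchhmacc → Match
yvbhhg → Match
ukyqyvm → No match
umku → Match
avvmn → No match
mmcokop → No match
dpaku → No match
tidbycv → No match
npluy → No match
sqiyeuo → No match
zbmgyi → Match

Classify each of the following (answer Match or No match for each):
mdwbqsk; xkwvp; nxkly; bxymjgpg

No match, No match, No match, Match

Comparing the two groups points to one rule — even length.
No match: mdwbqsk, since length 7.
No match: xkwvp, since length 5.
No match: nxkly, since length 5.
Match: bxymjgpg, since length 8.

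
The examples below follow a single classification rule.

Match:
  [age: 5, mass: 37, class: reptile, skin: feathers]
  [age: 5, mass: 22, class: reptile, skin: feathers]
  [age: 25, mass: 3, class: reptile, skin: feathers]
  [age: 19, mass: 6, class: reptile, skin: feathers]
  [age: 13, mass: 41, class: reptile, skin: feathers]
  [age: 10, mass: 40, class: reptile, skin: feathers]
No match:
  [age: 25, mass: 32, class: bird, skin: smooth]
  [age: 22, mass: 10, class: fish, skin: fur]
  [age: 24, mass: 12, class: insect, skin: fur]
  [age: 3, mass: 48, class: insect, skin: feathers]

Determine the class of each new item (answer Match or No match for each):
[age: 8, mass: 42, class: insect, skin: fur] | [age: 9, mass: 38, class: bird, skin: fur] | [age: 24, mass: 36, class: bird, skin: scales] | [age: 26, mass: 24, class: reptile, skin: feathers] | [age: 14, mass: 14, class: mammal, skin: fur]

Comparing the two groups points to one rule — class is reptile.

No match, No match, No match, Match, No match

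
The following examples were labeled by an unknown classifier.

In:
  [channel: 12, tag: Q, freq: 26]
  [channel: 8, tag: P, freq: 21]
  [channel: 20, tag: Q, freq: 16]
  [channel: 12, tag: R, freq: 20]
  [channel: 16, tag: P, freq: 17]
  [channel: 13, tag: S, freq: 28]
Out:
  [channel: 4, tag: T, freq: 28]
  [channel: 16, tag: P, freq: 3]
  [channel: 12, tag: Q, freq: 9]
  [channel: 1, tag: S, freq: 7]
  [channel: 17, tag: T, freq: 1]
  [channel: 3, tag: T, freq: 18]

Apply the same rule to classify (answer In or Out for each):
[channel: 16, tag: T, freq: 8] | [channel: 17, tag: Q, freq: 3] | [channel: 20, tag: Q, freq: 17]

Out, Out, In

Rule: channel ≥ 8 AND freq ≥ 16. This holds for each 'In' example and fails for each 'Out' one.
[channel: 16, tag: T, freq: 8]: channel = 16, freq = 8 — does not satisfy this, so Out.
[channel: 17, tag: Q, freq: 3]: channel = 17, freq = 3 — does not satisfy this, so Out.
[channel: 20, tag: Q, freq: 17]: channel = 20, freq = 17 — passes, so In.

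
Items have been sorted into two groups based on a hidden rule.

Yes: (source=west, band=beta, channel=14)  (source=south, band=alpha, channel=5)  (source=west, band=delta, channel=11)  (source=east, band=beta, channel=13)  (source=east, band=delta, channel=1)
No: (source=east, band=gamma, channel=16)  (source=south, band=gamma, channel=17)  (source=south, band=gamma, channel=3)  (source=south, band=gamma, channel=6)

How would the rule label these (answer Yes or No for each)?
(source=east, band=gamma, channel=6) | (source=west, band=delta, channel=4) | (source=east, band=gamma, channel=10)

No, Yes, No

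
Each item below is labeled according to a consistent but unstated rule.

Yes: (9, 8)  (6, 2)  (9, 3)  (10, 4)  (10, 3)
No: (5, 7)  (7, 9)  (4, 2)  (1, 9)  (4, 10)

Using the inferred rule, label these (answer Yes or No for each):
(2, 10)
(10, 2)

No, Yes

'Yes' ⟺ first > second AND sum ≥ 8.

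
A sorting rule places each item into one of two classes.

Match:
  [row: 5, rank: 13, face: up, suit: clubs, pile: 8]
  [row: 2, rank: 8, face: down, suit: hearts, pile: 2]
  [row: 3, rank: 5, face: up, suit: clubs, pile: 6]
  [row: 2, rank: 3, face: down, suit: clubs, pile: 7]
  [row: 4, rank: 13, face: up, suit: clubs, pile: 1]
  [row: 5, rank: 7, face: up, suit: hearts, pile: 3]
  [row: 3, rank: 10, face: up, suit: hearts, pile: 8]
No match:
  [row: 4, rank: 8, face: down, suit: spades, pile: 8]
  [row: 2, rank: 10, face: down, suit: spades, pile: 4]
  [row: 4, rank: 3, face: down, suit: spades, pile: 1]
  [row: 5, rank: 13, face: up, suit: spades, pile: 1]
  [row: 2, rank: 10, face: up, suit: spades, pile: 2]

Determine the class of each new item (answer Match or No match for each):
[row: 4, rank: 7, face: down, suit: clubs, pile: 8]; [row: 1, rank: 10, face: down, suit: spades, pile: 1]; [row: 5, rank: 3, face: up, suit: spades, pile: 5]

Match, No match, No match

The rule appears to be: suit is not spades.
[row: 4, rank: 7, face: down, suit: clubs, pile: 8]: Match (suit is clubs). [row: 1, rank: 10, face: down, suit: spades, pile: 1]: No match (suit is spades). [row: 5, rank: 3, face: up, suit: spades, pile: 5]: No match (suit is spades).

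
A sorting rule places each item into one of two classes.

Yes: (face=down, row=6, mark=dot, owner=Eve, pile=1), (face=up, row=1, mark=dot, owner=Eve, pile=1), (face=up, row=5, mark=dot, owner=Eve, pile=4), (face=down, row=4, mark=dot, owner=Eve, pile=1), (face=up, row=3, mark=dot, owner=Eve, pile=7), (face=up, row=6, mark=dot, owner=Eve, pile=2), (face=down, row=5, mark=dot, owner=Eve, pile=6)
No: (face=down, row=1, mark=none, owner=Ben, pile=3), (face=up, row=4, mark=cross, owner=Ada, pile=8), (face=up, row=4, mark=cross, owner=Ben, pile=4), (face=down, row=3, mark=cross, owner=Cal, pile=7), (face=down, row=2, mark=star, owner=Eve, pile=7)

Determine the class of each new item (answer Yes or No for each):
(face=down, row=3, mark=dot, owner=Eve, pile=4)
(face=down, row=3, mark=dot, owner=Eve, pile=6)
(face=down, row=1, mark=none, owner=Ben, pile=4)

The simplest hypothesis consistent with all the labels is: mark is dot.
(face=down, row=3, mark=dot, owner=Eve, pile=4) — mark is dot, hence Yes. (face=down, row=3, mark=dot, owner=Eve, pile=6) — mark is dot, hence Yes. (face=down, row=1, mark=none, owner=Ben, pile=4) — mark is none, hence No.

Yes, Yes, No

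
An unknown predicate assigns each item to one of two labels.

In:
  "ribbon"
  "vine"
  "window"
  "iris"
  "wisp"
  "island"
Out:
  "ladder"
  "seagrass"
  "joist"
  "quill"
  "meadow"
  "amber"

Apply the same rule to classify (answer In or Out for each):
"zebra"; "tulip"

The rule appears to be: even length AND contains 'i'.

Out, Out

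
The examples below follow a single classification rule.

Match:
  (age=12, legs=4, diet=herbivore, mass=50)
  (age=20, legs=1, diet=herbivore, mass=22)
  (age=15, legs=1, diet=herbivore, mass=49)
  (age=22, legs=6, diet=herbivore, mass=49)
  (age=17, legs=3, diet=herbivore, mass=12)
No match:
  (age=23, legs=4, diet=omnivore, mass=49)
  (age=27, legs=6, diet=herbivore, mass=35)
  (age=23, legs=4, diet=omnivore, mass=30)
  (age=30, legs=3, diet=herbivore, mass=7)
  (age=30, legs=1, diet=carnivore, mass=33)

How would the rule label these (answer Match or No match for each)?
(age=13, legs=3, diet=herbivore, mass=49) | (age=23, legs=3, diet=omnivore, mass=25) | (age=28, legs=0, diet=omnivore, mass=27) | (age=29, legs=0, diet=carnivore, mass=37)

'Match' ⟺ age ≤ 22.

Match, No match, No match, No match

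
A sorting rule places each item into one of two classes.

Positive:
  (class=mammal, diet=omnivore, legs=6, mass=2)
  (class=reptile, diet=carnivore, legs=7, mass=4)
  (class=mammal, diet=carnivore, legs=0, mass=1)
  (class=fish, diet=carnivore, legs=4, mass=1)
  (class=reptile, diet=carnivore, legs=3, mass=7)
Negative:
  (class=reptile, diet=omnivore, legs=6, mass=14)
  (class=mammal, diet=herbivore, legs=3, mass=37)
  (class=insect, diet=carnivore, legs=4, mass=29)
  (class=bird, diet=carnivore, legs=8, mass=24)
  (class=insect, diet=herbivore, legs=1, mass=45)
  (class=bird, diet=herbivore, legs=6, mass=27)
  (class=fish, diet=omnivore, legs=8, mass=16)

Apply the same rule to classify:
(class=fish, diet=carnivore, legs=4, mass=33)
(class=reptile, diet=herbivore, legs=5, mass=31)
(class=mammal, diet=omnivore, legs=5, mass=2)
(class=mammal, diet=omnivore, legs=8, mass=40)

The common property of the 'Positive' items is: mass ≤ 7. No 'Negative' item has it.

Negative, Negative, Positive, Negative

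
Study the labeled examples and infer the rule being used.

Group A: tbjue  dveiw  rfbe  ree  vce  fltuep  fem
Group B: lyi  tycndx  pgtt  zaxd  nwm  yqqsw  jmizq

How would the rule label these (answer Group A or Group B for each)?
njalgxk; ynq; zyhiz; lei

All 'Group A' examples share one property — contains 'e' — and every 'Group B' example lacks it.

Group B, Group B, Group B, Group A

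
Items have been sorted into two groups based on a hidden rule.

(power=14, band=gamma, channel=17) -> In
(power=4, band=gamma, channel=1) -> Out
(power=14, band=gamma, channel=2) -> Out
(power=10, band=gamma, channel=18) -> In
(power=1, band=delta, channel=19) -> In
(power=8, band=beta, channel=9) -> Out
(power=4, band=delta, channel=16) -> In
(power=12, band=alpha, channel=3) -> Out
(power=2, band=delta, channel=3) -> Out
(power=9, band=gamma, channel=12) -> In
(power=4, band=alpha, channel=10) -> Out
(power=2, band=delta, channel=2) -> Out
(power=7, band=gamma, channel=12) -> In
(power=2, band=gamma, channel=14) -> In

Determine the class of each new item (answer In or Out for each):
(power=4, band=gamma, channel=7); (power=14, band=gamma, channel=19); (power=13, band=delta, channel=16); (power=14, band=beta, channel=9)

Out, In, In, Out

The classifier is using: channel ≥ 12.
(power=4, band=gamma, channel=7): Out (channel = 7). (power=14, band=gamma, channel=19): In (channel = 19). (power=13, band=delta, channel=16): In (channel = 16). (power=14, band=beta, channel=9): Out (channel = 9).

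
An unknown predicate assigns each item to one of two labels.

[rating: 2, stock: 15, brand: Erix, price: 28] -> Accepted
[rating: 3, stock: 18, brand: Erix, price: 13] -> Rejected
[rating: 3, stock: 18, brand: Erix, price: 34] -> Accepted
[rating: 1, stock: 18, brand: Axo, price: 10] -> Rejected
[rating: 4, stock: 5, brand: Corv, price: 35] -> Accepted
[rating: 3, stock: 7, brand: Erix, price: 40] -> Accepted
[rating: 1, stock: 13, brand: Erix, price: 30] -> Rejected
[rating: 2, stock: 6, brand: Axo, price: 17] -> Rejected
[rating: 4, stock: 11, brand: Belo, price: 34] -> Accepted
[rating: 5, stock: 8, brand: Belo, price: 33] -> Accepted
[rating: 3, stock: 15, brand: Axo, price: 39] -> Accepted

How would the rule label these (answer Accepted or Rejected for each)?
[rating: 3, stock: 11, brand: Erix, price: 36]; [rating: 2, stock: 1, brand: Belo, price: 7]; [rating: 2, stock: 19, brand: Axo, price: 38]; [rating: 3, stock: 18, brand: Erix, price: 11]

All 'Accepted' examples share one property — price ≥ 28 AND rating ≥ 2 — and every 'Rejected' example lacks it.

Accepted, Rejected, Accepted, Rejected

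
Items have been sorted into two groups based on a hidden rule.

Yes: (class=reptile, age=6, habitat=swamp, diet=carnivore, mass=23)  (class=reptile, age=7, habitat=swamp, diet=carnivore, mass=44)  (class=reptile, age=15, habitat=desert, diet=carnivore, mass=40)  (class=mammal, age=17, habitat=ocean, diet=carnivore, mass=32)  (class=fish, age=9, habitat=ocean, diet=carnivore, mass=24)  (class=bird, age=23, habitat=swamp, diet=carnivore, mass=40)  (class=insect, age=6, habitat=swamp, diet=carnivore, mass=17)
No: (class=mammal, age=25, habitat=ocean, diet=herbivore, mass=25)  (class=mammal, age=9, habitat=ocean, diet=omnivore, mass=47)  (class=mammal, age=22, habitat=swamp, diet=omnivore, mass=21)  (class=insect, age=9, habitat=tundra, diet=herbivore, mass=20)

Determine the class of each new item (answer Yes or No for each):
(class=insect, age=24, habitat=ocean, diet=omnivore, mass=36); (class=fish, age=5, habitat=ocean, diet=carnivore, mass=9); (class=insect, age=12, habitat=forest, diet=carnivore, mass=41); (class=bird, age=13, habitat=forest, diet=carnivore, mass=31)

The rule appears to be: diet is carnivore.

No, Yes, Yes, Yes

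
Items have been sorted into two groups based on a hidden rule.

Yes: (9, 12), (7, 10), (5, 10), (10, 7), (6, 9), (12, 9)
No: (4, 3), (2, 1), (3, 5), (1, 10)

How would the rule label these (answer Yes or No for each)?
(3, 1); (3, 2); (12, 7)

The rule appears to be: sum ≥ 15.
(3, 1) — 3+1 = 4, hence No. (3, 2) — 3+2 = 5, hence No. (12, 7) — 12+7 = 19, hence Yes.

No, No, Yes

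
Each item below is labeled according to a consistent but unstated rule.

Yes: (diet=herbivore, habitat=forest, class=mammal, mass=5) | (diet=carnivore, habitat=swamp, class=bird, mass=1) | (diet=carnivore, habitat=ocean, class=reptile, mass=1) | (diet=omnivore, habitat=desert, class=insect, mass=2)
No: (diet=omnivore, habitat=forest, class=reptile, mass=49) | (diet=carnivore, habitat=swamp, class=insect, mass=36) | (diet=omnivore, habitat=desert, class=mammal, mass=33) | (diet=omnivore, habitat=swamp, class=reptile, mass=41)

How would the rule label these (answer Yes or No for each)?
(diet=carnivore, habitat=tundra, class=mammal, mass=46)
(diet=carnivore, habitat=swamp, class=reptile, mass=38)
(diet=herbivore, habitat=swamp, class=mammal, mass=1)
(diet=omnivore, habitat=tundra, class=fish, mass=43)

The rule appears to be: mass ≤ 5.
No: (diet=carnivore, habitat=tundra, class=mammal, mass=46), since mass = 46.
No: (diet=carnivore, habitat=swamp, class=reptile, mass=38), since mass = 38.
Yes: (diet=herbivore, habitat=swamp, class=mammal, mass=1), since mass = 1.
No: (diet=omnivore, habitat=tundra, class=fish, mass=43), since mass = 43.

No, No, Yes, No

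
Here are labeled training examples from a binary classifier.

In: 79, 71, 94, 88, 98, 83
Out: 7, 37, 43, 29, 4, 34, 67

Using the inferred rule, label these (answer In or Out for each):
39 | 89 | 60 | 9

The common property of the 'In' items is: at least 71. No 'Out' item has it.

Out, In, Out, Out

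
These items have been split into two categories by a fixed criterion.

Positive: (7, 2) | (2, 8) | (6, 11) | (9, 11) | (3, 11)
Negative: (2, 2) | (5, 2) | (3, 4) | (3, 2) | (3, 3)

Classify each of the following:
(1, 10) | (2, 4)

The simplest hypothesis consistent with all the labels is: sum ≥ 9.

Positive, Negative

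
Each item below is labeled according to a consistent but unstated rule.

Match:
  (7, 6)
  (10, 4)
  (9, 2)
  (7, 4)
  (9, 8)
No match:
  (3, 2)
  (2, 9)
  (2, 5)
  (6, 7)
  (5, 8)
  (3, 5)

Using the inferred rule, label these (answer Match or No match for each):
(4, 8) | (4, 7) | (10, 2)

No match, No match, Match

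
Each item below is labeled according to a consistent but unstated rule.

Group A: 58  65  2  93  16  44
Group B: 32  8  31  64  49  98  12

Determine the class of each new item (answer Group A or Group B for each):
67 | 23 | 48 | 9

Looking at the examples, the only property every 'Group A' case has and every 'Group B' case lacks is: ≡ 2 (mod 7).
67: 67 mod 7 = 4, doesn't qualify → Group B. 23: 23 mod 7 = 2, checks out → Group A. 48: 48 mod 7 = 6, doesn't qualify → Group B. 9: 9 mod 7 = 2, checks out → Group A.

Group B, Group A, Group B, Group A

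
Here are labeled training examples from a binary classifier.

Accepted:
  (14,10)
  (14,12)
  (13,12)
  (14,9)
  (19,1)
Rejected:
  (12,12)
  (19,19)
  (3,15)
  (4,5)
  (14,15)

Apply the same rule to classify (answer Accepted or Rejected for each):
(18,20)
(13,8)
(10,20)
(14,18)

Rejected, Accepted, Rejected, Rejected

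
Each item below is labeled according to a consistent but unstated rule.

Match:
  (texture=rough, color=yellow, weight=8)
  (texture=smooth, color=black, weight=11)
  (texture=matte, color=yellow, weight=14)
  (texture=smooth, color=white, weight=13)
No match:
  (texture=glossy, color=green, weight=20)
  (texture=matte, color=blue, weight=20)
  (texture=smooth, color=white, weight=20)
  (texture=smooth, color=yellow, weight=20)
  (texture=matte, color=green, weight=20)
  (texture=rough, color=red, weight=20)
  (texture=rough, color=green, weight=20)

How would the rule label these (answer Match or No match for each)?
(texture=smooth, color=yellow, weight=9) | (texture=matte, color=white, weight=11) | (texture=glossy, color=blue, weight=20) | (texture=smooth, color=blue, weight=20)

The rule appears to be: weight ≤ 14.
(texture=smooth, color=yellow, weight=9): weight = 9, passes → Match. (texture=matte, color=white, weight=11): weight = 11, passes → Match. (texture=glossy, color=blue, weight=20): weight = 20, fails this test → No match. (texture=smooth, color=blue, weight=20): weight = 20, fails this test → No match.

Match, Match, No match, No match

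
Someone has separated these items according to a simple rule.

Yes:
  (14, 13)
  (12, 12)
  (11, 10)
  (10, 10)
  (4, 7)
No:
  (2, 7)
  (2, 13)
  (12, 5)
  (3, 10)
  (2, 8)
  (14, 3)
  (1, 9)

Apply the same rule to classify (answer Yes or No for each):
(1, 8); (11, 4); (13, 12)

No, No, Yes

One predicate separates the groups cleanly: |first − second| ≤ 3.
No: (1, 8), since |1−8| = 7. No: (11, 4), since |11−4| = 7. Yes: (13, 12), since |13−12| = 1.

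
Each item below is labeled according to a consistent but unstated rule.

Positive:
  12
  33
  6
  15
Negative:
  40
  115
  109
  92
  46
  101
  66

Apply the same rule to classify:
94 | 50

Negative, Negative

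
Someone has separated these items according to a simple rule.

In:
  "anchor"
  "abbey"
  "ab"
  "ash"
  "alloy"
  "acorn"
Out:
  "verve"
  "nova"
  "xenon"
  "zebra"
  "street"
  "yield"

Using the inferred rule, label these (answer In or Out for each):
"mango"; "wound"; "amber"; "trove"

The rule appears to be: starts with 'a'.
"mango" — starts with 'm', hence Out.
"wound" — starts with 'w', hence Out.
"amber" — starts with 'a', hence In.
"trove" — starts with 't', hence Out.

Out, Out, In, Out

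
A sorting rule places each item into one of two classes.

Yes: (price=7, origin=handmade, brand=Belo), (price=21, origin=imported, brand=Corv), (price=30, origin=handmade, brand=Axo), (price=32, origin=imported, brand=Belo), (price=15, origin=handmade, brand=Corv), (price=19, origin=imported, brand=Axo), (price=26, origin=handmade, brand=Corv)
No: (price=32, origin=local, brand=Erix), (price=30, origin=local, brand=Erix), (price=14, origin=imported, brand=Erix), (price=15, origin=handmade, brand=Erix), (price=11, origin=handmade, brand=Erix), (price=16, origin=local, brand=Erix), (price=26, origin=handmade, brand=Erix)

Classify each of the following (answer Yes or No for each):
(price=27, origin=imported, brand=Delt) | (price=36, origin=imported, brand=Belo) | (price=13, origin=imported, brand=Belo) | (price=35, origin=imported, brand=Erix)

The simplest hypothesis consistent with all the labels is: brand is not Erix.
(price=27, origin=imported, brand=Delt): brand is Delt — has this property, so Yes.
(price=36, origin=imported, brand=Belo): brand is Belo — has this property, so Yes.
(price=13, origin=imported, brand=Belo): brand is Belo — has this property, so Yes.
(price=35, origin=imported, brand=Erix): brand is Erix — does not pass, so No.

Yes, Yes, Yes, No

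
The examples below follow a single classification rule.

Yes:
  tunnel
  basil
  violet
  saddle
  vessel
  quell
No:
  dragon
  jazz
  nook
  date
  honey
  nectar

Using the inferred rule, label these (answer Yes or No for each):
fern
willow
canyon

One predicate separates the groups cleanly: contains 'l'.
fern: no 'l', fails this test → No.
willow: has 'l', satisfies this → Yes.
canyon: no 'l', fails this test → No.

No, Yes, No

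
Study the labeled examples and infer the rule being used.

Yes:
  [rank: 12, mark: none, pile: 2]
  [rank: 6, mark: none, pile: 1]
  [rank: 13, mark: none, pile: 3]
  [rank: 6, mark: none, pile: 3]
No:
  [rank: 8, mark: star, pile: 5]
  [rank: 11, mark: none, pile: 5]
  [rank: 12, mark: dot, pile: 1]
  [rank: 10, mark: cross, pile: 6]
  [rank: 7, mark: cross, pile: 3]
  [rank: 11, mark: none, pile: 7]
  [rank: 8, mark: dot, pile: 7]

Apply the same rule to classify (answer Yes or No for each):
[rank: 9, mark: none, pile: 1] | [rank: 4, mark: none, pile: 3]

The distinguishing property — mark is none AND pile ≤ 3 — holds for all the 'Yes' cases and none of the 'No' cases.

Yes, Yes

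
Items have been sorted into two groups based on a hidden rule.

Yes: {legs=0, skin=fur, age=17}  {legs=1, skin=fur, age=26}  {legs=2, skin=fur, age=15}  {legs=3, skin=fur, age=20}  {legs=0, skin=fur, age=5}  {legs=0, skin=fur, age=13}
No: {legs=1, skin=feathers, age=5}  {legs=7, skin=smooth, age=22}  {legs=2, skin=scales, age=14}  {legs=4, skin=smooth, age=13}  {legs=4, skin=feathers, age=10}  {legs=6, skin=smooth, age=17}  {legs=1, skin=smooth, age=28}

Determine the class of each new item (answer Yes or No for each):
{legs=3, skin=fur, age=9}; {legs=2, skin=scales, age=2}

The rule appears to be: skin is fur.
{legs=3, skin=fur, age=9}: skin is fur — checks out, so Yes. {legs=2, skin=scales, age=2}: skin is scales — lacks this property, so No.

Yes, No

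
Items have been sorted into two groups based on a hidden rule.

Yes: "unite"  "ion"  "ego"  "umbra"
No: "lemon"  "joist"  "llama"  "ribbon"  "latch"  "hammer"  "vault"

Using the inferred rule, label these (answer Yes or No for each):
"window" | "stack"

No, No

Checking candidate rules against both groups, what survives is: starts with a vowel.
"window": starts with 'w', doesn't match → No. "stack": starts with 's', doesn't match → No.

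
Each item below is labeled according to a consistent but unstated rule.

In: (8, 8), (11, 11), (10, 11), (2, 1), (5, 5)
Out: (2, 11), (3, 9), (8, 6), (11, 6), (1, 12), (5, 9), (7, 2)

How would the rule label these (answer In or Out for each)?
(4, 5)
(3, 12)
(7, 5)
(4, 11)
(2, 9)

The pattern is that an item is 'In' exactly when: |first − second| ≤ 1.
(4, 5): In (|4−5| = 1). (3, 12): Out (|3−12| = 9). (7, 5): Out (|7−5| = 2). (4, 11): Out (|4−11| = 7). (2, 9): Out (|2−9| = 7).

In, Out, Out, Out, Out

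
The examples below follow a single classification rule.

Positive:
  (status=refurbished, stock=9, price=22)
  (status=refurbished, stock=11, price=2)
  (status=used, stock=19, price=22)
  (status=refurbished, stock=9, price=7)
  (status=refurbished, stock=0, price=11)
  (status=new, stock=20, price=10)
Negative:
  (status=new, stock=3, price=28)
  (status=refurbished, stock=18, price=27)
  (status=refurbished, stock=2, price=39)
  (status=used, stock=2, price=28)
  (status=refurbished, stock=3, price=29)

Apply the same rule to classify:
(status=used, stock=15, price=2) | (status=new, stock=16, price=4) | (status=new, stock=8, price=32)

Positive, Positive, Negative

The distinguishing property — price ≤ 22 — holds for all the 'Positive' cases and none of the 'Negative' cases.
Positive: (status=used, stock=15, price=2), since price = 2.
Positive: (status=new, stock=16, price=4), since price = 4.
Negative: (status=new, stock=8, price=32), since price = 32.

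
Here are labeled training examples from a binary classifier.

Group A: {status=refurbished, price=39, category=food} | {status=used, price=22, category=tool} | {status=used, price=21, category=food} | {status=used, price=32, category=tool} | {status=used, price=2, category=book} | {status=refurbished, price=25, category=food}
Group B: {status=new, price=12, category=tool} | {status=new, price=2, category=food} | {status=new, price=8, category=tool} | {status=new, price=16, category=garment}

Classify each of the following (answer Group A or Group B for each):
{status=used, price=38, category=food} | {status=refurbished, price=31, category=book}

Group A, Group A

Rule: status is not new. This holds for each 'Group A' example and fails for each 'Group B' one.
{status=used, price=38, category=food}: status is used — satisfies this, so Group A. {status=refurbished, price=31, category=book}: status is refurbished — satisfies this, so Group A.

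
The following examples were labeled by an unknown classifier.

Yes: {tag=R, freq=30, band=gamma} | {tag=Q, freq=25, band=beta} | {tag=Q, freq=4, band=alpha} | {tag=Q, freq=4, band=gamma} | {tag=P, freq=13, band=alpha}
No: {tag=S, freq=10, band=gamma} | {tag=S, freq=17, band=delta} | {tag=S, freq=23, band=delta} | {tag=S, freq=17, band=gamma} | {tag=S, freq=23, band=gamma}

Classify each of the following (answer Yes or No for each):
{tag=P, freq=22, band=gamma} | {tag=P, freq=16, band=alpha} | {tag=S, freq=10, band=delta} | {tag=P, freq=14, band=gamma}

Yes, Yes, No, Yes

Comparing the two groups points to one rule — tag is not S.
{tag=P, freq=22, band=gamma} — tag is P, hence Yes. {tag=P, freq=16, band=alpha} — tag is P, hence Yes. {tag=S, freq=10, band=delta} — tag is S, hence No. {tag=P, freq=14, band=gamma} — tag is P, hence Yes.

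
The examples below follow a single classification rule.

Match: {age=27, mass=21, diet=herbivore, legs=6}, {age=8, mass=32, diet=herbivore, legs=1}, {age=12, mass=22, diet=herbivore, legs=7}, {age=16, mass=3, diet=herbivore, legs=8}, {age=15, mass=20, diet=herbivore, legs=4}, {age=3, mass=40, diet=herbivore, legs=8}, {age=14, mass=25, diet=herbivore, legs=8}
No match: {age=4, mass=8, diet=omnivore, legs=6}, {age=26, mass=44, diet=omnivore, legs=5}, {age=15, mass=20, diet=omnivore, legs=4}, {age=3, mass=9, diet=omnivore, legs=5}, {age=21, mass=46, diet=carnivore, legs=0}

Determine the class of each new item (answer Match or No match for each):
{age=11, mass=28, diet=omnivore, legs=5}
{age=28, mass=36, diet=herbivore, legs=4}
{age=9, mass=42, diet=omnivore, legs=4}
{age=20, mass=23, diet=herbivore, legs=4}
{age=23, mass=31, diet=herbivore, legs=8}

All 'Match' examples share one property — diet is herbivore — and every 'No match' example lacks it.
{age=11, mass=28, diet=omnivore, legs=5} → diet is omnivore → No match.
{age=28, mass=36, diet=herbivore, legs=4} → diet is herbivore → Match.
{age=9, mass=42, diet=omnivore, legs=4} → diet is omnivore → No match.
{age=20, mass=23, diet=herbivore, legs=4} → diet is herbivore → Match.
{age=23, mass=31, diet=herbivore, legs=8} → diet is herbivore → Match.

No match, Match, No match, Match, Match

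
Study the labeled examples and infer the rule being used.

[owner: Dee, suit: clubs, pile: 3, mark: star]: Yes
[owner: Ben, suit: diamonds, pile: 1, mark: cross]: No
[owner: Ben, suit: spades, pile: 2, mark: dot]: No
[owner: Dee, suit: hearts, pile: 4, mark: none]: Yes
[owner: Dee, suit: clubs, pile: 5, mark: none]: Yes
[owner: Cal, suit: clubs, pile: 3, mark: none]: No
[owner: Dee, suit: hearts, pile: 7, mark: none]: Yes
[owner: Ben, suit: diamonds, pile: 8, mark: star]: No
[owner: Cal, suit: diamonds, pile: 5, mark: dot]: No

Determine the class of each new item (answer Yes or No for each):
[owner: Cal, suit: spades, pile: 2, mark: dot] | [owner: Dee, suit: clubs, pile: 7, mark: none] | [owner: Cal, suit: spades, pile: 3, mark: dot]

'Yes' ⟺ owner is Dee.
[owner: Cal, suit: spades, pile: 2, mark: dot]: owner is Cal, does not pass → No.
[owner: Dee, suit: clubs, pile: 7, mark: none]: owner is Dee, checks out → Yes.
[owner: Cal, suit: spades, pile: 3, mark: dot]: owner is Cal, does not pass → No.

No, Yes, No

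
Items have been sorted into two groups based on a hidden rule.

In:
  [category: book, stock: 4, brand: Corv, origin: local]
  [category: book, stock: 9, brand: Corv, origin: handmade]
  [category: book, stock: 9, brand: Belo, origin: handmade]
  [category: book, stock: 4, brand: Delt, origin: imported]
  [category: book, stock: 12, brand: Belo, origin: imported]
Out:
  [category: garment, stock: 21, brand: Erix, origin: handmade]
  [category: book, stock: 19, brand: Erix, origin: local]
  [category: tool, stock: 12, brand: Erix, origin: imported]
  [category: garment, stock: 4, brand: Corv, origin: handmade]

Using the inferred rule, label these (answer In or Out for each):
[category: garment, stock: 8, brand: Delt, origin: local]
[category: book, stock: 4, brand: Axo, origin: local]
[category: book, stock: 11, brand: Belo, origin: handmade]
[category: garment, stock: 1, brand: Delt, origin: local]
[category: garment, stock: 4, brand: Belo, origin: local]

'In' ⟺ category is book AND stock ≤ 12.
[category: garment, stock: 8, brand: Delt, origin: local] → category is garment, stock = 8 → Out.
[category: book, stock: 4, brand: Axo, origin: local] → category is book, stock = 4 → In.
[category: book, stock: 11, brand: Belo, origin: handmade] → category is book, stock = 11 → In.
[category: garment, stock: 1, brand: Delt, origin: local] → category is garment, stock = 1 → Out.
[category: garment, stock: 4, brand: Belo, origin: local] → category is garment, stock = 4 → Out.

Out, In, In, Out, Out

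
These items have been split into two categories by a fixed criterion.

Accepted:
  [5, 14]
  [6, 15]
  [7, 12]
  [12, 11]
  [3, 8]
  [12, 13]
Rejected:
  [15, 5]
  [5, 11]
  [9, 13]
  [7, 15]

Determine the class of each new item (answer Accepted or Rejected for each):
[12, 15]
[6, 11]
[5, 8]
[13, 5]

Accepted, Accepted, Accepted, Rejected

The simplest hypothesis consistent with all the labels is: sum is odd.
[12, 15]: 12+15 = 27, qualifies → Accepted. [6, 11]: 6+11 = 17, qualifies → Accepted. [5, 8]: 5+8 = 13, qualifies → Accepted. [13, 5]: 13+5 = 18, fails this test → Rejected.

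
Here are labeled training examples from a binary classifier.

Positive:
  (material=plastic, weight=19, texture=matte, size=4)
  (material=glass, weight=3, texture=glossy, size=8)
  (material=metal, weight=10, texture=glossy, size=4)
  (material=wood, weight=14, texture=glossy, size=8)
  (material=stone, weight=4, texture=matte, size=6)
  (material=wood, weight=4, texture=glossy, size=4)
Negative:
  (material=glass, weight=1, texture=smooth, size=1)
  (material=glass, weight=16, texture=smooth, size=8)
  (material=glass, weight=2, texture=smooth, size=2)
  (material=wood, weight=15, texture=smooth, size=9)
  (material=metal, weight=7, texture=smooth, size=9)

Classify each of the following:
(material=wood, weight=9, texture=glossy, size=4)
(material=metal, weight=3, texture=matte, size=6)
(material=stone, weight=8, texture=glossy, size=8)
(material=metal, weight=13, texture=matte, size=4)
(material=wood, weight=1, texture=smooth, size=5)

Positive, Positive, Positive, Positive, Negative

'Positive' ⟺ texture is not smooth.
(material=wood, weight=9, texture=glossy, size=4) — texture is glossy, hence Positive. (material=metal, weight=3, texture=matte, size=6) — texture is matte, hence Positive. (material=stone, weight=8, texture=glossy, size=8) — texture is glossy, hence Positive. (material=metal, weight=13, texture=matte, size=4) — texture is matte, hence Positive. (material=wood, weight=1, texture=smooth, size=5) — texture is smooth, hence Negative.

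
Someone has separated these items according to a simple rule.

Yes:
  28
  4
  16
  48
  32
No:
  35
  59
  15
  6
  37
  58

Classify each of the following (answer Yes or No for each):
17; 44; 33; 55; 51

No, Yes, No, No, No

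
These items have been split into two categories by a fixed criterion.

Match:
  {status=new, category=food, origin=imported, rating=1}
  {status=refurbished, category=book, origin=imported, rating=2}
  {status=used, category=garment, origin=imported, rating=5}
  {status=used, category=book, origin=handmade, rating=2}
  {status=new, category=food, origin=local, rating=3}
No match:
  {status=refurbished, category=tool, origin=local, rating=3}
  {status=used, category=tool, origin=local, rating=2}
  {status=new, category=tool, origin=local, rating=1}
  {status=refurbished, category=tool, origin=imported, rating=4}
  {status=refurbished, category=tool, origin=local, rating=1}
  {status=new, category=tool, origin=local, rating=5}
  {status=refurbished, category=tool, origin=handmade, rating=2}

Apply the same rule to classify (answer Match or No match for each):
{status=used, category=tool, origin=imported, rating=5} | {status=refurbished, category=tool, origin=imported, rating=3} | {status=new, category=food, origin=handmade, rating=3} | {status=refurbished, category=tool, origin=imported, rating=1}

No match, No match, Match, No match

All 'Match' examples share one property — category is not tool — and every 'No match' example lacks it.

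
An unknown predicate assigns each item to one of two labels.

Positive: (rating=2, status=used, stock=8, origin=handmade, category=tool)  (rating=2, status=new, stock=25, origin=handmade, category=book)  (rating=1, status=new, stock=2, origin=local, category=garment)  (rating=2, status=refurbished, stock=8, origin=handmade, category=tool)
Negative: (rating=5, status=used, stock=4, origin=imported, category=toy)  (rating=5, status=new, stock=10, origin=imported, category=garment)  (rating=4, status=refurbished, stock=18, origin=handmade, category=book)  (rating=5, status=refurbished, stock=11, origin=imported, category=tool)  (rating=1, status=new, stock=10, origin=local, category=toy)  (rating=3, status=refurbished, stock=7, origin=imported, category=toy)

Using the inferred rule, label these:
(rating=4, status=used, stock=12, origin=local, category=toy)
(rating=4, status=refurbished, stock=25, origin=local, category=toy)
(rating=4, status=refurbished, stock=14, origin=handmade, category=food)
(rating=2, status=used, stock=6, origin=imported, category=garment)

Negative, Negative, Negative, Positive

The distinguishing property — rating = 2 OR stock = 2 — holds for all the 'Positive' cases and none of the 'Negative' cases.
(rating=4, status=used, stock=12, origin=local, category=toy) → rating = 4, stock = 12 → Negative.
(rating=4, status=refurbished, stock=25, origin=local, category=toy) → rating = 4, stock = 25 → Negative.
(rating=4, status=refurbished, stock=14, origin=handmade, category=food) → rating = 4, stock = 14 → Negative.
(rating=2, status=used, stock=6, origin=imported, category=garment) → rating = 2, stock = 6 → Positive.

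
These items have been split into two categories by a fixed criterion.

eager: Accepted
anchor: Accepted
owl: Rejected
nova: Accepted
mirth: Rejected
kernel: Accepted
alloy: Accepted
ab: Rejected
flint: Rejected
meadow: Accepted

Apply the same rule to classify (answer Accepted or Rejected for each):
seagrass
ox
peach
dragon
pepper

The simplest hypothesis consistent with all the labels is: has ≥ 2 vowels.
Accepted: seagrass, since 3 vowels.
Rejected: ox, since 1 vowel.
Accepted: peach, since 2 vowels.
Accepted: dragon, since 2 vowels.
Accepted: pepper, since 2 vowels.

Accepted, Rejected, Accepted, Accepted, Accepted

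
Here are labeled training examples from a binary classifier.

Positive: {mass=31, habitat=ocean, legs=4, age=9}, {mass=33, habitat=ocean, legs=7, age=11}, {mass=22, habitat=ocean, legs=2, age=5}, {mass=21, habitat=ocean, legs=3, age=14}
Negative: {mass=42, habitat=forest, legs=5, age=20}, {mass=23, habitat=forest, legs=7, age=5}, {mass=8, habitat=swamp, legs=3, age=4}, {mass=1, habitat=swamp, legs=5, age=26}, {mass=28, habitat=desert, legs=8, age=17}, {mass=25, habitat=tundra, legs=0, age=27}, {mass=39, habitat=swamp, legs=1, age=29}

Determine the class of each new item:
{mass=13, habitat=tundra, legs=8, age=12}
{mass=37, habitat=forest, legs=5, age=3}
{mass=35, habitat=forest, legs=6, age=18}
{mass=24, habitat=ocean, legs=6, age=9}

Negative, Negative, Negative, Positive

The classifier is using: habitat is ocean.
Negative: {mass=13, habitat=tundra, legs=8, age=12}, since habitat is tundra.
Negative: {mass=37, habitat=forest, legs=5, age=3}, since habitat is forest.
Negative: {mass=35, habitat=forest, legs=6, age=18}, since habitat is forest.
Positive: {mass=24, habitat=ocean, legs=6, age=9}, since habitat is ocean.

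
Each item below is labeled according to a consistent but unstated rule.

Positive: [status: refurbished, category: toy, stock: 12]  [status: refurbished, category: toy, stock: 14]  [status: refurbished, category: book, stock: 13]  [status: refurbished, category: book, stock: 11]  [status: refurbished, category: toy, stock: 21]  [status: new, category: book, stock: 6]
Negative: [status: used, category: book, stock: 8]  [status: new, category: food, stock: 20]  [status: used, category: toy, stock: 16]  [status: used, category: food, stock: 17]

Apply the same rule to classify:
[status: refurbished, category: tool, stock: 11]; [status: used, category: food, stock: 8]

Positive, Negative

One predicate separates the groups cleanly: status is refurbished OR stock = 6.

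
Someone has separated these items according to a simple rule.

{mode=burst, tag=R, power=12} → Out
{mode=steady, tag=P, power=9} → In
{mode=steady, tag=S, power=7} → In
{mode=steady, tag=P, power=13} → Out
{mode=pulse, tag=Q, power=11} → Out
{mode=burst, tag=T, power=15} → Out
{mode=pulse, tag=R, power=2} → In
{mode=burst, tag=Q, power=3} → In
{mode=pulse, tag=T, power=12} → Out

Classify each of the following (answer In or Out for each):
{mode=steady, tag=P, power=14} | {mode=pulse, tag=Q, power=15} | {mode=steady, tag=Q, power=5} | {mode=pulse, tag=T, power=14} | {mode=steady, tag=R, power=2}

The simplest hypothesis consistent with all the labels is: power ≤ 9.
{mode=steady, tag=P, power=14}: Out (power = 14).
{mode=pulse, tag=Q, power=15}: Out (power = 15).
{mode=steady, tag=Q, power=5}: In (power = 5).
{mode=pulse, tag=T, power=14}: Out (power = 14).
{mode=steady, tag=R, power=2}: In (power = 2).

Out, Out, In, Out, In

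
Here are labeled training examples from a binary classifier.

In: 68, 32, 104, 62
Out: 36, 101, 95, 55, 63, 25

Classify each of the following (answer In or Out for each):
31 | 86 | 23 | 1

Out, In, Out, Out

All 'In' examples share one property — ≡ 2 (mod 6) — and every 'Out' example lacks it.
Out: 31, since 31 mod 6 = 1. In: 86, since 86 mod 6 = 2. Out: 23, since 23 mod 6 = 5. Out: 1, since 1 mod 6 = 1.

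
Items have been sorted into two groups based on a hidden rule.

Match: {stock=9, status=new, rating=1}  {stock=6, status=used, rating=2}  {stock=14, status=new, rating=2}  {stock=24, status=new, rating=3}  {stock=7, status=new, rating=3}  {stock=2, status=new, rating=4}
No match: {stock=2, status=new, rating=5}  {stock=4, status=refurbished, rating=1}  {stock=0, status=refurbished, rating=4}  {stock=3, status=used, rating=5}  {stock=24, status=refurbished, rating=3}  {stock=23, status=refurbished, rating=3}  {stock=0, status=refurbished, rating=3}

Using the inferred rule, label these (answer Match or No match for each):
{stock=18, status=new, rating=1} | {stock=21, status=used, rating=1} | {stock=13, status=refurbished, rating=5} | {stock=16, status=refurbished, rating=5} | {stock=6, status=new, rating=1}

Match, Match, No match, No match, Match

The simplest hypothesis consistent with all the labels is: status is not refurbished AND rating ≤ 4.
Match: {stock=18, status=new, rating=1}, since status is new, rating = 1.
Match: {stock=21, status=used, rating=1}, since status is used, rating = 1.
No match: {stock=13, status=refurbished, rating=5}, since status is refurbished, rating = 5.
No match: {stock=16, status=refurbished, rating=5}, since status is refurbished, rating = 5.
Match: {stock=6, status=new, rating=1}, since status is new, rating = 1.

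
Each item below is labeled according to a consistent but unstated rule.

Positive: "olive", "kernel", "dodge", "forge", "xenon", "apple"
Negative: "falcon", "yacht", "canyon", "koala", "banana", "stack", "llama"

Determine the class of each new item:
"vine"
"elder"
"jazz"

Positive, Positive, Negative

The distinguishing property — contains 'e' — holds for all the 'Positive' cases and none of the 'Negative' cases.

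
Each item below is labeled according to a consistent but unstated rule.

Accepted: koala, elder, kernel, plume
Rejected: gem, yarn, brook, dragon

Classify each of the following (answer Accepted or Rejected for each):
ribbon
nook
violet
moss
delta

The common property of the 'Accepted' items is: contains 'l'. No 'Rejected' item has it.

Rejected, Rejected, Accepted, Rejected, Accepted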